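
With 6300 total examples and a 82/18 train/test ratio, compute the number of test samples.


Train samples = 6300 * 82% = 5166
Test samples = 6300 - 5166
= 1134

1134


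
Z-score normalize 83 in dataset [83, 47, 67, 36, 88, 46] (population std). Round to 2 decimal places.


Mean = (83 + 47 + 67 + 36 + 88 + 46) / 6 = 61.1667
Variance = sum((x_i - mean)^2) / n = 382.4722
Std = sqrt(382.4722) = 19.5569
Z = (x - mean) / std
= (83 - 61.1667) / 19.5569
= 21.8333 / 19.5569
= 1.12

1.12


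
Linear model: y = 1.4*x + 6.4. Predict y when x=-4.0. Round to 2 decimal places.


y = 1.4 * -4.0 + (6.4)
= -5.6 + (6.4)
= 0.80

0.80


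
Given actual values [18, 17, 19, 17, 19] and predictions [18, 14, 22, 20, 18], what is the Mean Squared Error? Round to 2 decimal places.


Differences: [0, 3, -3, -3, 1]
Squared errors: [0, 9, 9, 9, 1]
Sum of squared errors = 28
MSE = 28 / 5 = 5.60

5.60


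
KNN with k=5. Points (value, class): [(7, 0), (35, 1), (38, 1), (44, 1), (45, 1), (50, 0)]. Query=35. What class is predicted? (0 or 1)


Distances from query 35:
Point 35 (class 1): distance = 0
Point 38 (class 1): distance = 3
Point 44 (class 1): distance = 9
Point 45 (class 1): distance = 10
Point 50 (class 0): distance = 15
K=5 nearest neighbors: classes = [1, 1, 1, 1, 0]
Votes for class 1: 4 / 5
Majority vote => class 1

1


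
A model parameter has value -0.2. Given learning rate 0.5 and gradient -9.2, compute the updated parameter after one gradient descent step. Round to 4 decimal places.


w_new = w_old - lr * gradient
= -0.2 - 0.5 * -9.2
= -0.2 - (-4.6)
= 4.4000

4.4000


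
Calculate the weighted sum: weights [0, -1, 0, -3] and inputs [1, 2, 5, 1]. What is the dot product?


Element-wise products:
0 * 1 = 0
-1 * 2 = -2
0 * 5 = 0
-3 * 1 = -3
Sum = 0 + -2 + 0 + -3
= -5

-5


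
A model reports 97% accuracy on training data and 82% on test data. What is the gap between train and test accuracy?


Gap = train_accuracy - test_accuracy
= 97 - 82
= 15%
This gap suggests the model is overfitting.

15


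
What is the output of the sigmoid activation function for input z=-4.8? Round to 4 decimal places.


sigmoid(z) = 1 / (1 + exp(-z))
exp(-(-4.8)) = exp(4.8) = 121.5104
1 + 121.5104 = 122.5104
1 / 122.5104 = 0.0082

0.0082


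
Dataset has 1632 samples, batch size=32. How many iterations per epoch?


Iterations per epoch = dataset_size / batch_size
= 1632 / 32
= 51

51


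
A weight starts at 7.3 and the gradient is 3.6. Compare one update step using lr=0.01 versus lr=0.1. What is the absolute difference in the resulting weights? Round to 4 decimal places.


With lr=0.01: w_new = 7.3 - 0.01 * 3.6 = 7.264
With lr=0.1: w_new = 7.3 - 0.1 * 3.6 = 6.94
Absolute difference = |7.264 - 6.94|
= 0.3240

0.3240


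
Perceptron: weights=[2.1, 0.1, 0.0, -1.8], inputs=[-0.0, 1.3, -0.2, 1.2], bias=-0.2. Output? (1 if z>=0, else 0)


z = w . x + b
= 2.1*-0.0 + 0.1*1.3 + 0.0*-0.2 + -1.8*1.2 + -0.2
= -0.0 + 0.13 + -0.0 + -2.16 + -0.2
= -2.03 + -0.2
= -2.23
Since z = -2.23 < 0, output = 0

0


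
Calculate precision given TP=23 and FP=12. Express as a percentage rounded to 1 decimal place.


Precision = TP / (TP + FP) * 100
= 23 / (23 + 12)
= 23 / 35
= 0.6571
= 65.7%

65.7


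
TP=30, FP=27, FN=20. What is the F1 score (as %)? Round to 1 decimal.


Precision = TP / (TP + FP) = 30 / 57 = 0.5263
Recall = TP / (TP + FN) = 30 / 50 = 0.6
F1 = 2 * P * R / (P + R)
= 2 * 0.5263 * 0.6 / (0.5263 + 0.6)
= 0.6316 / 1.1263
= 0.5607
As percentage: 56.1%

56.1


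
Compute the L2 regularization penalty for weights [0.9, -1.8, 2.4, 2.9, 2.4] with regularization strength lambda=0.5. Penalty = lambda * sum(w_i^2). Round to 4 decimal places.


Squaring each weight:
0.9^2 = 0.81
(-1.8)^2 = 3.24
2.4^2 = 5.76
2.9^2 = 8.41
2.4^2 = 5.76
Sum of squares = 23.98
Penalty = 0.5 * 23.98 = 11.9900

11.9900


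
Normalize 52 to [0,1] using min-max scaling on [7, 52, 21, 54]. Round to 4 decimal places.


Min = 7, Max = 54
Range = 54 - 7 = 47
Scaled = (x - min) / (max - min)
= (52 - 7) / 47
= 45 / 47
= 0.9574

0.9574


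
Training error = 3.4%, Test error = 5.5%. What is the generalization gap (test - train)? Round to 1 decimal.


Generalization gap = test_error - train_error
= 5.5 - 3.4
= 2.1%
A moderate gap.

2.1


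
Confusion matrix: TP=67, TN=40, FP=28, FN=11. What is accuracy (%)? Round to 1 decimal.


Accuracy = (TP + TN) / (TP + TN + FP + FN) * 100
= (67 + 40) / (67 + 40 + 28 + 11)
= 107 / 146
= 0.7329
= 73.3%

73.3


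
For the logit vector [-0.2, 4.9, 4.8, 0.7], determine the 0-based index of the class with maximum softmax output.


Softmax is a monotonic transformation, so it preserves the argmax.
We need to find the index of the maximum logit.
Index 0: -0.2
Index 1: 4.9
Index 2: 4.8
Index 3: 0.7
Maximum logit = 4.9 at index 1

1


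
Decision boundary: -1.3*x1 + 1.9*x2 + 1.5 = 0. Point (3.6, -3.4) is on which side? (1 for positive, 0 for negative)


Compute -1.3 * 3.6 + 1.9 * -3.4 + 1.5
= -4.68 + -6.46 + 1.5
= -9.64
Since -9.64 < 0, the point is on the negative side.

0


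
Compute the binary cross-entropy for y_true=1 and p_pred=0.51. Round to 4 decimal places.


For y=1: Loss = -log(p)
= -log(0.51)
= -(-0.6733)
= 0.6733

0.6733


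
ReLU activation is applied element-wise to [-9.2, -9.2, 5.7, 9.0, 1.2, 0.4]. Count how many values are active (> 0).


ReLU(x) = max(0, x) for each element:
ReLU(-9.2) = 0
ReLU(-9.2) = 0
ReLU(5.7) = 5.7
ReLU(9.0) = 9.0
ReLU(1.2) = 1.2
ReLU(0.4) = 0.4
Active neurons (>0): 4

4


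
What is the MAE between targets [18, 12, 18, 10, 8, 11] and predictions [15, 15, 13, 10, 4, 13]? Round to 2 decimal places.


Absolute errors: [3, 3, 5, 0, 4, 2]
Sum of absolute errors = 17
MAE = 17 / 6 = 2.83

2.83


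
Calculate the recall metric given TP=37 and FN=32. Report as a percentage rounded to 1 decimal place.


Recall = TP / (TP + FN) * 100
= 37 / (37 + 32)
= 37 / 69
= 0.5362
= 53.6%

53.6


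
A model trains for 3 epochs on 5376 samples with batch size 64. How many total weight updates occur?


Iterations per epoch = 5376 / 64 = 84
Total updates = iterations_per_epoch * epochs
= 84 * 3
= 252

252


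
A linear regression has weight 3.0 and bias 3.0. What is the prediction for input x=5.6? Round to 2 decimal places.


y = 3.0 * 5.6 + (3.0)
= 16.8 + (3.0)
= 19.80

19.80


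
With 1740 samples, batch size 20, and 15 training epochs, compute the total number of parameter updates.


Iterations per epoch = 1740 / 20 = 87
Total updates = iterations_per_epoch * epochs
= 87 * 15
= 1305

1305


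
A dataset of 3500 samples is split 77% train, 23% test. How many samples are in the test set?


Train samples = 3500 * 77% = 2695
Test samples = 3500 - 2695
= 805

805


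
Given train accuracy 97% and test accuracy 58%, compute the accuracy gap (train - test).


Gap = train_accuracy - test_accuracy
= 97 - 58
= 39%
This large gap strongly indicates overfitting.

39


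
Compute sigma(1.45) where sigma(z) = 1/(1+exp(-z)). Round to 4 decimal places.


sigmoid(z) = 1 / (1 + exp(-z))
exp(-(1.45)) = exp(-1.45) = 0.2346
1 + 0.2346 = 1.2346
1 / 1.2346 = 0.8100

0.8100


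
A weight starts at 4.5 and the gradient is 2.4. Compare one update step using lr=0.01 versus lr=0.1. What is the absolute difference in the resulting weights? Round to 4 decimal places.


With lr=0.01: w_new = 4.5 - 0.01 * 2.4 = 4.476
With lr=0.1: w_new = 4.5 - 0.1 * 2.4 = 4.26
Absolute difference = |4.476 - 4.26|
= 0.2160

0.2160


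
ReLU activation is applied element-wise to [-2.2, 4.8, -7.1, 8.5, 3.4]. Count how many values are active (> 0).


ReLU(x) = max(0, x) for each element:
ReLU(-2.2) = 0
ReLU(4.8) = 4.8
ReLU(-7.1) = 0
ReLU(8.5) = 8.5
ReLU(3.4) = 3.4
Active neurons (>0): 3

3


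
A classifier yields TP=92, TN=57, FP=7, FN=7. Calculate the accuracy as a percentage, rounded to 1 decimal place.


Accuracy = (TP + TN) / (TP + TN + FP + FN) * 100
= (92 + 57) / (92 + 57 + 7 + 7)
= 149 / 163
= 0.9141
= 91.4%

91.4


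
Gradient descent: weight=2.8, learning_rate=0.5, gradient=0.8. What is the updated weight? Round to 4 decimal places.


w_new = w_old - lr * gradient
= 2.8 - 0.5 * 0.8
= 2.8 - (0.4)
= 2.4000

2.4000


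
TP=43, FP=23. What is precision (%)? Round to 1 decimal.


Precision = TP / (TP + FP) * 100
= 43 / (43 + 23)
= 43 / 66
= 0.6515
= 65.2%

65.2


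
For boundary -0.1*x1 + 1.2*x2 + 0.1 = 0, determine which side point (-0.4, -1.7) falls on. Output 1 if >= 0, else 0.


Compute -0.1 * -0.4 + 1.2 * -1.7 + 0.1
= 0.04 + -2.04 + 0.1
= -1.9
Since -1.9 < 0, the point is on the negative side.

0


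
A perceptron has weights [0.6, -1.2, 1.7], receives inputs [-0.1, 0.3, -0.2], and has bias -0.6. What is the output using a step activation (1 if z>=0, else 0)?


z = w . x + b
= 0.6*-0.1 + -1.2*0.3 + 1.7*-0.2 + -0.6
= -0.06 + -0.36 + -0.34 + -0.6
= -0.76 + -0.6
= -1.36
Since z = -1.36 < 0, output = 0

0


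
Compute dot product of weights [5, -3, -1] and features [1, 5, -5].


Element-wise products:
5 * 1 = 5
-3 * 5 = -15
-1 * -5 = 5
Sum = 5 + -15 + 5
= -5

-5


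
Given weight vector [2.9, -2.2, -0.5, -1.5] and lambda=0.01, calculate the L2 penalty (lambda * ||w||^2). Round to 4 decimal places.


Squaring each weight:
2.9^2 = 8.41
(-2.2)^2 = 4.84
(-0.5)^2 = 0.25
(-1.5)^2 = 2.25
Sum of squares = 15.75
Penalty = 0.01 * 15.75 = 0.1575

0.1575


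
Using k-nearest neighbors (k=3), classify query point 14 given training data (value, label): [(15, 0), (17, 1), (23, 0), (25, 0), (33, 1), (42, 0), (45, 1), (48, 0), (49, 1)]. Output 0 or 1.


Distances from query 14:
Point 15 (class 0): distance = 1
Point 17 (class 1): distance = 3
Point 23 (class 0): distance = 9
K=3 nearest neighbors: classes = [0, 1, 0]
Votes for class 1: 1 / 3
Majority vote => class 0

0


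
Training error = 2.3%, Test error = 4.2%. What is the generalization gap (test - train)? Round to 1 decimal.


Generalization gap = test_error - train_error
= 4.2 - 2.3
= 1.9%
A small gap suggests good generalization.

1.9


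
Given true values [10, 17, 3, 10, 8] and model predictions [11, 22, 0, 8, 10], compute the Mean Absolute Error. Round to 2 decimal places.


Absolute errors: [1, 5, 3, 2, 2]
Sum of absolute errors = 13
MAE = 13 / 5 = 2.60

2.60


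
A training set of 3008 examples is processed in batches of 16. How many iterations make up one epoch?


Iterations per epoch = dataset_size / batch_size
= 3008 / 16
= 188

188


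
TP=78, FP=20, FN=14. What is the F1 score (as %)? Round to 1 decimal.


Precision = TP / (TP + FP) = 78 / 98 = 0.7959
Recall = TP / (TP + FN) = 78 / 92 = 0.8478
F1 = 2 * P * R / (P + R)
= 2 * 0.7959 * 0.8478 / (0.7959 + 0.8478)
= 1.3496 / 1.6437
= 0.8211
As percentage: 82.1%

82.1


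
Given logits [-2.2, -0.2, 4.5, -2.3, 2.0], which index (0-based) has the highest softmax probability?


Softmax is a monotonic transformation, so it preserves the argmax.
We need to find the index of the maximum logit.
Index 0: -2.2
Index 1: -0.2
Index 2: 4.5
Index 3: -2.3
Index 4: 2.0
Maximum logit = 4.5 at index 2

2


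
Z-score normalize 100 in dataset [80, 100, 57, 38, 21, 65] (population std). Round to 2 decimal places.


Mean = (80 + 100 + 57 + 38 + 21 + 65) / 6 = 60.1667
Variance = sum((x_i - mean)^2) / n = 673.1389
Std = sqrt(673.1389) = 25.9449
Z = (x - mean) / std
= (100 - 60.1667) / 25.9449
= 39.8333 / 25.9449
= 1.54

1.54


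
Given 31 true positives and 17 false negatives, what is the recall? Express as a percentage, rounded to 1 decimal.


Recall = TP / (TP + FN) * 100
= 31 / (31 + 17)
= 31 / 48
= 0.6458
= 64.6%

64.6


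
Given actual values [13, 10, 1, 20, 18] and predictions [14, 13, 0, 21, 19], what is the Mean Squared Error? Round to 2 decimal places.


Differences: [-1, -3, 1, -1, -1]
Squared errors: [1, 9, 1, 1, 1]
Sum of squared errors = 13
MSE = 13 / 5 = 2.60

2.60


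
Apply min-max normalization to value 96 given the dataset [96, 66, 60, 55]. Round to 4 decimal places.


Min = 55, Max = 96
Range = 96 - 55 = 41
Scaled = (x - min) / (max - min)
= (96 - 55) / 41
= 41 / 41
= 1.0000

1.0000


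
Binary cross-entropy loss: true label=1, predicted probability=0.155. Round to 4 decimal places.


For y=1: Loss = -log(p)
= -log(0.155)
= -(-1.8643)
= 1.8643

1.8643


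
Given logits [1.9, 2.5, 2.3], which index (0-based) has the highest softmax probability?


Softmax is a monotonic transformation, so it preserves the argmax.
We need to find the index of the maximum logit.
Index 0: 1.9
Index 1: 2.5
Index 2: 2.3
Maximum logit = 2.5 at index 1

1


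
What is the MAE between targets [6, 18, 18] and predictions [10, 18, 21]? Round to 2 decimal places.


Absolute errors: [4, 0, 3]
Sum of absolute errors = 7
MAE = 7 / 3 = 2.33

2.33


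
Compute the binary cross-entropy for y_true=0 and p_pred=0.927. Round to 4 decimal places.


For y=0: Loss = -log(1-p)
= -log(1 - 0.927)
= -log(0.073)
= -(-2.6173)
= 2.6173

2.6173


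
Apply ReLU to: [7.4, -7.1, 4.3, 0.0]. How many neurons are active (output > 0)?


ReLU(x) = max(0, x) for each element:
ReLU(7.4) = 7.4
ReLU(-7.1) = 0
ReLU(4.3) = 4.3
ReLU(0.0) = 0
Active neurons (>0): 2

2


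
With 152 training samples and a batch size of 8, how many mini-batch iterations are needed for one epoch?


Iterations per epoch = dataset_size / batch_size
= 152 / 8
= 19

19


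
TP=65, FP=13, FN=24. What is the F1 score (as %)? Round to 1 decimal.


Precision = TP / (TP + FP) = 65 / 78 = 0.8333
Recall = TP / (TP + FN) = 65 / 89 = 0.7303
F1 = 2 * P * R / (P + R)
= 2 * 0.8333 * 0.7303 / (0.8333 + 0.7303)
= 1.2172 / 1.5637
= 0.7784
As percentage: 77.8%

77.8


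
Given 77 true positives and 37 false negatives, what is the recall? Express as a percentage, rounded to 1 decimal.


Recall = TP / (TP + FN) * 100
= 77 / (77 + 37)
= 77 / 114
= 0.6754
= 67.5%

67.5


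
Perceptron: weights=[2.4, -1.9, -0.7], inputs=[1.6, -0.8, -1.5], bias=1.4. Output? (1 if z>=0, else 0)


z = w . x + b
= 2.4*1.6 + -1.9*-0.8 + -0.7*-1.5 + 1.4
= 3.84 + 1.52 + 1.05 + 1.4
= 6.41 + 1.4
= 7.81
Since z = 7.81 >= 0, output = 1

1


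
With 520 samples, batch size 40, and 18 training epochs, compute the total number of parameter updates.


Iterations per epoch = 520 / 40 = 13
Total updates = iterations_per_epoch * epochs
= 13 * 18
= 234

234


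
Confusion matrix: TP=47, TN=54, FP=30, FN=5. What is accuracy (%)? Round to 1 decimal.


Accuracy = (TP + TN) / (TP + TN + FP + FN) * 100
= (47 + 54) / (47 + 54 + 30 + 5)
= 101 / 136
= 0.7426
= 74.3%

74.3


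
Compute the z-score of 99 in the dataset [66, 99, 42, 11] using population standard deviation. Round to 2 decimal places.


Mean = (66 + 99 + 42 + 11) / 4 = 54.5
Variance = sum((x_i - mean)^2) / n = 1040.25
Std = sqrt(1040.25) = 32.2529
Z = (x - mean) / std
= (99 - 54.5) / 32.2529
= 44.5 / 32.2529
= 1.38

1.38


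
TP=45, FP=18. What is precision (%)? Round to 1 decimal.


Precision = TP / (TP + FP) * 100
= 45 / (45 + 18)
= 45 / 63
= 0.7143
= 71.4%

71.4


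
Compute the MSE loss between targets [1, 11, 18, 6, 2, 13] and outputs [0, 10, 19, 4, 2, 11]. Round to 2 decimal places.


Differences: [1, 1, -1, 2, 0, 2]
Squared errors: [1, 1, 1, 4, 0, 4]
Sum of squared errors = 11
MSE = 11 / 6 = 1.83

1.83


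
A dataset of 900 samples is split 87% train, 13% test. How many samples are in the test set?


Train samples = 900 * 87% = 783
Test samples = 900 - 783
= 117

117


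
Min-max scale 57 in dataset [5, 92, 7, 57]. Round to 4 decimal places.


Min = 5, Max = 92
Range = 92 - 5 = 87
Scaled = (x - min) / (max - min)
= (57 - 5) / 87
= 52 / 87
= 0.5977

0.5977


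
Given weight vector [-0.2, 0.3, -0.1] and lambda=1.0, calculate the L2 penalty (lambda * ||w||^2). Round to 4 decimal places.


Squaring each weight:
(-0.2)^2 = 0.04
0.3^2 = 0.09
(-0.1)^2 = 0.01
Sum of squares = 0.14
Penalty = 1.0 * 0.14 = 0.1400

0.1400


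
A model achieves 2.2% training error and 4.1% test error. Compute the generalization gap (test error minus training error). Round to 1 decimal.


Generalization gap = test_error - train_error
= 4.1 - 2.2
= 1.9%
A small gap suggests good generalization.

1.9


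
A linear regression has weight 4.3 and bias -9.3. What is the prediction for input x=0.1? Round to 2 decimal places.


y = 4.3 * 0.1 + (-9.3)
= 0.43 + (-9.3)
= -8.87

-8.87


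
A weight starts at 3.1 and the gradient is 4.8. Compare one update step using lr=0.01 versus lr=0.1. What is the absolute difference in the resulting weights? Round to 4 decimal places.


With lr=0.01: w_new = 3.1 - 0.01 * 4.8 = 3.052
With lr=0.1: w_new = 3.1 - 0.1 * 4.8 = 2.62
Absolute difference = |3.052 - 2.62|
= 0.4320

0.4320


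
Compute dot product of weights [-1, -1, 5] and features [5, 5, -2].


Element-wise products:
-1 * 5 = -5
-1 * 5 = -5
5 * -2 = -10
Sum = -5 + -5 + -10
= -20

-20


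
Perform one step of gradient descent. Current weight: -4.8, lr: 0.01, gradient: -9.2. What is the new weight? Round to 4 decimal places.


w_new = w_old - lr * gradient
= -4.8 - 0.01 * -9.2
= -4.8 - (-0.092)
= -4.7080

-4.7080


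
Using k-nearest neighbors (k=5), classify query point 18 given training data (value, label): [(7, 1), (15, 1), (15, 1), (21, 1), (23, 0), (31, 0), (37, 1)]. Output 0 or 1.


Distances from query 18:
Point 15 (class 1): distance = 3
Point 15 (class 1): distance = 3
Point 21 (class 1): distance = 3
Point 23 (class 0): distance = 5
Point 7 (class 1): distance = 11
K=5 nearest neighbors: classes = [1, 1, 1, 0, 1]
Votes for class 1: 4 / 5
Majority vote => class 1

1


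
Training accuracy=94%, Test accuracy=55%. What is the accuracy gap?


Gap = train_accuracy - test_accuracy
= 94 - 55
= 39%
This large gap strongly indicates overfitting.

39


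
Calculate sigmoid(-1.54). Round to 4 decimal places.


sigmoid(z) = 1 / (1 + exp(-z))
exp(-(-1.54)) = exp(1.54) = 4.6646
1 + 4.6646 = 5.6646
1 / 5.6646 = 0.1765

0.1765


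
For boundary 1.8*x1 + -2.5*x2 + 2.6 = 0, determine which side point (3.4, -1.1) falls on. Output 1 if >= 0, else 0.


Compute 1.8 * 3.4 + -2.5 * -1.1 + 2.6
= 6.12 + 2.75 + 2.6
= 11.47
Since 11.47 >= 0, the point is on the positive side.

1


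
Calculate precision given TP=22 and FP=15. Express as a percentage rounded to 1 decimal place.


Precision = TP / (TP + FP) * 100
= 22 / (22 + 15)
= 22 / 37
= 0.5946
= 59.5%

59.5


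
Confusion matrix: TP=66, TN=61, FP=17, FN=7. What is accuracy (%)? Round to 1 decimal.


Accuracy = (TP + TN) / (TP + TN + FP + FN) * 100
= (66 + 61) / (66 + 61 + 17 + 7)
= 127 / 151
= 0.8411
= 84.1%

84.1


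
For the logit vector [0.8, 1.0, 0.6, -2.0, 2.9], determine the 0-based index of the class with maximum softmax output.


Softmax is a monotonic transformation, so it preserves the argmax.
We need to find the index of the maximum logit.
Index 0: 0.8
Index 1: 1.0
Index 2: 0.6
Index 3: -2.0
Index 4: 2.9
Maximum logit = 2.9 at index 4

4


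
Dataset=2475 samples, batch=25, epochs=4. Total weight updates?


Iterations per epoch = 2475 / 25 = 99
Total updates = iterations_per_epoch * epochs
= 99 * 4
= 396

396


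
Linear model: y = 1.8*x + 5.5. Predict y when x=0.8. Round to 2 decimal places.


y = 1.8 * 0.8 + (5.5)
= 1.44 + (5.5)
= 6.94

6.94


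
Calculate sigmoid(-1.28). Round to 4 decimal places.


sigmoid(z) = 1 / (1 + exp(-z))
exp(-(-1.28)) = exp(1.28) = 3.5966
1 + 3.5966 = 4.5966
1 / 4.5966 = 0.2176

0.2176


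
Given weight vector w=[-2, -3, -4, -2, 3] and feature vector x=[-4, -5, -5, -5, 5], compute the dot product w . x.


Element-wise products:
-2 * -4 = 8
-3 * -5 = 15
-4 * -5 = 20
-2 * -5 = 10
3 * 5 = 15
Sum = 8 + 15 + 20 + 10 + 15
= 68

68


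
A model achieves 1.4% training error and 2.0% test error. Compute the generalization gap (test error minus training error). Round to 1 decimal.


Generalization gap = test_error - train_error
= 2.0 - 1.4
= 0.6%
A small gap suggests good generalization.

0.6


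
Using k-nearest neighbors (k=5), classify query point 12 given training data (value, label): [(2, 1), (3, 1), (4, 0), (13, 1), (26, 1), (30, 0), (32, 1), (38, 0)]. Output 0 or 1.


Distances from query 12:
Point 13 (class 1): distance = 1
Point 4 (class 0): distance = 8
Point 3 (class 1): distance = 9
Point 2 (class 1): distance = 10
Point 26 (class 1): distance = 14
K=5 nearest neighbors: classes = [1, 0, 1, 1, 1]
Votes for class 1: 4 / 5
Majority vote => class 1

1


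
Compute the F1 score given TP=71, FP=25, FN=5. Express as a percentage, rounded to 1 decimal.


Precision = TP / (TP + FP) = 71 / 96 = 0.7396
Recall = TP / (TP + FN) = 71 / 76 = 0.9342
F1 = 2 * P * R / (P + R)
= 2 * 0.7396 * 0.9342 / (0.7396 + 0.9342)
= 1.3819 / 1.6738
= 0.8256
As percentage: 82.6%

82.6


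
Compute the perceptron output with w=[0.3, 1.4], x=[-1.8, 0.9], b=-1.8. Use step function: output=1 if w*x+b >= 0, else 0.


z = w . x + b
= 0.3*-1.8 + 1.4*0.9 + -1.8
= -0.54 + 1.26 + -1.8
= 0.72 + -1.8
= -1.08
Since z = -1.08 < 0, output = 0

0


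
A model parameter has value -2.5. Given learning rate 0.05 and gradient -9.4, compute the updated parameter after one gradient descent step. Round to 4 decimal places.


w_new = w_old - lr * gradient
= -2.5 - 0.05 * -9.4
= -2.5 - (-0.47)
= -2.0300

-2.0300


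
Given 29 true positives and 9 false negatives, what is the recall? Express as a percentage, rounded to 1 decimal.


Recall = TP / (TP + FN) * 100
= 29 / (29 + 9)
= 29 / 38
= 0.7632
= 76.3%

76.3


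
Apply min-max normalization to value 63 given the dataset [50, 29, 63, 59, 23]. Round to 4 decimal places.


Min = 23, Max = 63
Range = 63 - 23 = 40
Scaled = (x - min) / (max - min)
= (63 - 23) / 40
= 40 / 40
= 1.0000

1.0000


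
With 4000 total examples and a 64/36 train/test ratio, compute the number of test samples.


Train samples = 4000 * 64% = 2560
Test samples = 4000 - 2560
= 1440

1440


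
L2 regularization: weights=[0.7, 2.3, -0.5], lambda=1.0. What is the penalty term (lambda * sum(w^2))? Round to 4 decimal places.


Squaring each weight:
0.7^2 = 0.49
2.3^2 = 5.29
(-0.5)^2 = 0.25
Sum of squares = 6.03
Penalty = 1.0 * 6.03 = 6.0300

6.0300


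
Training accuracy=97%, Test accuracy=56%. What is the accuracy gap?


Gap = train_accuracy - test_accuracy
= 97 - 56
= 41%
This large gap strongly indicates overfitting.

41


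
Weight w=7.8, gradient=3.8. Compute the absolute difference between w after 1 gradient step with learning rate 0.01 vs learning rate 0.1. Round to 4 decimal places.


With lr=0.01: w_new = 7.8 - 0.01 * 3.8 = 7.762
With lr=0.1: w_new = 7.8 - 0.1 * 3.8 = 7.42
Absolute difference = |7.762 - 7.42|
= 0.3420

0.3420


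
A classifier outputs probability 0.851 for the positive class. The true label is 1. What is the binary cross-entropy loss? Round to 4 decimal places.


For y=1: Loss = -log(p)
= -log(0.851)
= -(-0.1613)
= 0.1613

0.1613


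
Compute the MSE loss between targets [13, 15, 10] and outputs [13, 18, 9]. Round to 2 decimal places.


Differences: [0, -3, 1]
Squared errors: [0, 9, 1]
Sum of squared errors = 10
MSE = 10 / 3 = 3.33

3.33


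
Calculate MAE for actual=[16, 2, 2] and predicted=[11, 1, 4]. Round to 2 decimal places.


Absolute errors: [5, 1, 2]
Sum of absolute errors = 8
MAE = 8 / 3 = 2.67

2.67


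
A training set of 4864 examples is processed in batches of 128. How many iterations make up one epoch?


Iterations per epoch = dataset_size / batch_size
= 4864 / 128
= 38

38


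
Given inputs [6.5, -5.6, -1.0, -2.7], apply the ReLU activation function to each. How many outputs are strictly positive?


ReLU(x) = max(0, x) for each element:
ReLU(6.5) = 6.5
ReLU(-5.6) = 0
ReLU(-1.0) = 0
ReLU(-2.7) = 0
Active neurons (>0): 1

1


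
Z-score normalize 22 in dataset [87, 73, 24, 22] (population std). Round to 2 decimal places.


Mean = (87 + 73 + 24 + 22) / 4 = 51.5
Variance = sum((x_i - mean)^2) / n = 837.25
Std = sqrt(837.25) = 28.9353
Z = (x - mean) / std
= (22 - 51.5) / 28.9353
= -29.5 / 28.9353
= -1.02

-1.02


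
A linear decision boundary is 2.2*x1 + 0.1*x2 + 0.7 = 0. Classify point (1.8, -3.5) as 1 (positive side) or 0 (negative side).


Compute 2.2 * 1.8 + 0.1 * -3.5 + 0.7
= 3.96 + -0.35 + 0.7
= 4.31
Since 4.31 >= 0, the point is on the positive side.

1


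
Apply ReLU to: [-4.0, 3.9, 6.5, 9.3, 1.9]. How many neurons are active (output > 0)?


ReLU(x) = max(0, x) for each element:
ReLU(-4.0) = 0
ReLU(3.9) = 3.9
ReLU(6.5) = 6.5
ReLU(9.3) = 9.3
ReLU(1.9) = 1.9
Active neurons (>0): 4

4


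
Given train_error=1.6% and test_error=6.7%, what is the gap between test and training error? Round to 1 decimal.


Generalization gap = test_error - train_error
= 6.7 - 1.6
= 5.1%
A moderate gap.

5.1


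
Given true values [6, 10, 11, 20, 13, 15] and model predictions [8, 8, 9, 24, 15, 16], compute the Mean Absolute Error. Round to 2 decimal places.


Absolute errors: [2, 2, 2, 4, 2, 1]
Sum of absolute errors = 13
MAE = 13 / 6 = 2.17

2.17


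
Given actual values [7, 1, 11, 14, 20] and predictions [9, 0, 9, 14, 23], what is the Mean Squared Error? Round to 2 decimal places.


Differences: [-2, 1, 2, 0, -3]
Squared errors: [4, 1, 4, 0, 9]
Sum of squared errors = 18
MSE = 18 / 5 = 3.60

3.60


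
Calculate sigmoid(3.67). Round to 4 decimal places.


sigmoid(z) = 1 / (1 + exp(-z))
exp(-(3.67)) = exp(-3.67) = 0.0255
1 + 0.0255 = 1.0255
1 / 1.0255 = 0.9752

0.9752


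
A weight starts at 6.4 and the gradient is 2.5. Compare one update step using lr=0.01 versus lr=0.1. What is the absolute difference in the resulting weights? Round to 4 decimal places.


With lr=0.01: w_new = 6.4 - 0.01 * 2.5 = 6.375
With lr=0.1: w_new = 6.4 - 0.1 * 2.5 = 6.15
Absolute difference = |6.375 - 6.15|
= 0.2250

0.2250


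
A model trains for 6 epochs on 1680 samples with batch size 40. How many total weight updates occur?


Iterations per epoch = 1680 / 40 = 42
Total updates = iterations_per_epoch * epochs
= 42 * 6
= 252

252


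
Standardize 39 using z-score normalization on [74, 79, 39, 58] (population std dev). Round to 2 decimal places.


Mean = (74 + 79 + 39 + 58) / 4 = 62.5
Variance = sum((x_i - mean)^2) / n = 244.25
Std = sqrt(244.25) = 15.6285
Z = (x - mean) / std
= (39 - 62.5) / 15.6285
= -23.5 / 15.6285
= -1.50

-1.50


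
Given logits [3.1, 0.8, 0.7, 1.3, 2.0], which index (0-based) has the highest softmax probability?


Softmax is a monotonic transformation, so it preserves the argmax.
We need to find the index of the maximum logit.
Index 0: 3.1
Index 1: 0.8
Index 2: 0.7
Index 3: 1.3
Index 4: 2.0
Maximum logit = 3.1 at index 0

0


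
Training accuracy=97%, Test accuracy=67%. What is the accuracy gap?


Gap = train_accuracy - test_accuracy
= 97 - 67
= 30%
This large gap strongly indicates overfitting.

30


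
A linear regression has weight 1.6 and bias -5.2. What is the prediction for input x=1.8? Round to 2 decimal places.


y = 1.6 * 1.8 + (-5.2)
= 2.88 + (-5.2)
= -2.32

-2.32


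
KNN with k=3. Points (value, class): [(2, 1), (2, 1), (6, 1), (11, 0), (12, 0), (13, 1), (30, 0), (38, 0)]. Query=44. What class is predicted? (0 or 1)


Distances from query 44:
Point 38 (class 0): distance = 6
Point 30 (class 0): distance = 14
Point 13 (class 1): distance = 31
K=3 nearest neighbors: classes = [0, 0, 1]
Votes for class 1: 1 / 3
Majority vote => class 0

0


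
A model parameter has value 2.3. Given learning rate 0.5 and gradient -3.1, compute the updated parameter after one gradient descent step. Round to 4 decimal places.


w_new = w_old - lr * gradient
= 2.3 - 0.5 * -3.1
= 2.3 - (-1.55)
= 3.8500

3.8500


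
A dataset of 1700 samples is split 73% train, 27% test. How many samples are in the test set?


Train samples = 1700 * 73% = 1241
Test samples = 1700 - 1241
= 459

459


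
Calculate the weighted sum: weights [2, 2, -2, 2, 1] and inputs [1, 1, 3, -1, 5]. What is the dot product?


Element-wise products:
2 * 1 = 2
2 * 1 = 2
-2 * 3 = -6
2 * -1 = -2
1 * 5 = 5
Sum = 2 + 2 + -6 + -2 + 5
= 1

1


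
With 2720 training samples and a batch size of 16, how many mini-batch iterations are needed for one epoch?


Iterations per epoch = dataset_size / batch_size
= 2720 / 16
= 170

170


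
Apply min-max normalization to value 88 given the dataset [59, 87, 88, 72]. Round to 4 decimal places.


Min = 59, Max = 88
Range = 88 - 59 = 29
Scaled = (x - min) / (max - min)
= (88 - 59) / 29
= 29 / 29
= 1.0000

1.0000


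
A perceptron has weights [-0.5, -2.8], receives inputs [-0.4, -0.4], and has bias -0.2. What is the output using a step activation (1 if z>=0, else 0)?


z = w . x + b
= -0.5*-0.4 + -2.8*-0.4 + -0.2
= 0.2 + 1.12 + -0.2
= 1.32 + -0.2
= 1.12
Since z = 1.12 >= 0, output = 1

1


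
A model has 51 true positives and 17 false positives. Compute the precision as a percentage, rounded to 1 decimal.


Precision = TP / (TP + FP) * 100
= 51 / (51 + 17)
= 51 / 68
= 0.75
= 75.0%

75.0


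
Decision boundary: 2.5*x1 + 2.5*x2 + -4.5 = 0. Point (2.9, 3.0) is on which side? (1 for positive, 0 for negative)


Compute 2.5 * 2.9 + 2.5 * 3.0 + -4.5
= 7.25 + 7.5 + -4.5
= 10.25
Since 10.25 >= 0, the point is on the positive side.

1


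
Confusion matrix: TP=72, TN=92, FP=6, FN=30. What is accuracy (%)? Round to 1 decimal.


Accuracy = (TP + TN) / (TP + TN + FP + FN) * 100
= (72 + 92) / (72 + 92 + 6 + 30)
= 164 / 200
= 0.82
= 82.0%

82.0


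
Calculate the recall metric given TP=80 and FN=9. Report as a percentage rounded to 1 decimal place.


Recall = TP / (TP + FN) * 100
= 80 / (80 + 9)
= 80 / 89
= 0.8989
= 89.9%

89.9


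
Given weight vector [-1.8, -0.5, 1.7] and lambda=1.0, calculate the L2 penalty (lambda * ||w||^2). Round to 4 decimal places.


Squaring each weight:
(-1.8)^2 = 3.24
(-0.5)^2 = 0.25
1.7^2 = 2.89
Sum of squares = 6.38
Penalty = 1.0 * 6.38 = 6.3800

6.3800


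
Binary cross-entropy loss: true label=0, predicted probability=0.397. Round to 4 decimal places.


For y=0: Loss = -log(1-p)
= -log(1 - 0.397)
= -log(0.603)
= -(-0.5058)
= 0.5058

0.5058


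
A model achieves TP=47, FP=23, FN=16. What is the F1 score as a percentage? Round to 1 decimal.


Precision = TP / (TP + FP) = 47 / 70 = 0.6714
Recall = TP / (TP + FN) = 47 / 63 = 0.746
F1 = 2 * P * R / (P + R)
= 2 * 0.6714 * 0.746 / (0.6714 + 0.746)
= 1.0018 / 1.4175
= 0.7068
As percentage: 70.7%

70.7


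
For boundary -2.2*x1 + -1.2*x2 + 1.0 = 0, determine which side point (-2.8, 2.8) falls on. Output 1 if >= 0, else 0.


Compute -2.2 * -2.8 + -1.2 * 2.8 + 1.0
= 6.16 + -3.36 + 1.0
= 3.8
Since 3.8 >= 0, the point is on the positive side.

1


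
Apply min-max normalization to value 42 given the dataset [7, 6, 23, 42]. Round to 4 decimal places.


Min = 6, Max = 42
Range = 42 - 6 = 36
Scaled = (x - min) / (max - min)
= (42 - 6) / 36
= 36 / 36
= 1.0000

1.0000


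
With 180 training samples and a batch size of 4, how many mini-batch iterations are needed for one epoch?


Iterations per epoch = dataset_size / batch_size
= 180 / 4
= 45

45


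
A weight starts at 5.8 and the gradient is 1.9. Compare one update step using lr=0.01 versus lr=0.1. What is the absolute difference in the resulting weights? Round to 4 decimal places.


With lr=0.01: w_new = 5.8 - 0.01 * 1.9 = 5.781
With lr=0.1: w_new = 5.8 - 0.1 * 1.9 = 5.61
Absolute difference = |5.781 - 5.61|
= 0.1710

0.1710


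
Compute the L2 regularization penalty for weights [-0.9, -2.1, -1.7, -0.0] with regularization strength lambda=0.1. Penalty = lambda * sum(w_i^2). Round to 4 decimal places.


Squaring each weight:
(-0.9)^2 = 0.81
(-2.1)^2 = 4.41
(-1.7)^2 = 2.89
(-0.0)^2 = 0.0
Sum of squares = 8.11
Penalty = 0.1 * 8.11 = 0.8110

0.8110


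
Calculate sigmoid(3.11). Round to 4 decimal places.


sigmoid(z) = 1 / (1 + exp(-z))
exp(-(3.11)) = exp(-3.11) = 0.0446
1 + 0.0446 = 1.0446
1 / 1.0446 = 0.9573

0.9573


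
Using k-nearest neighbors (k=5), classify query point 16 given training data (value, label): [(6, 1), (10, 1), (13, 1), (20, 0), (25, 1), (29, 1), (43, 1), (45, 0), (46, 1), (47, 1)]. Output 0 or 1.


Distances from query 16:
Point 13 (class 1): distance = 3
Point 20 (class 0): distance = 4
Point 10 (class 1): distance = 6
Point 25 (class 1): distance = 9
Point 6 (class 1): distance = 10
K=5 nearest neighbors: classes = [1, 0, 1, 1, 1]
Votes for class 1: 4 / 5
Majority vote => class 1

1


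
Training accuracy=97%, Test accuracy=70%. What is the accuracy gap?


Gap = train_accuracy - test_accuracy
= 97 - 70
= 27%
This large gap strongly indicates overfitting.

27


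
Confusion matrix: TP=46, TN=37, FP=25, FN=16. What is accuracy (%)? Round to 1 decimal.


Accuracy = (TP + TN) / (TP + TN + FP + FN) * 100
= (46 + 37) / (46 + 37 + 25 + 16)
= 83 / 124
= 0.6694
= 66.9%

66.9


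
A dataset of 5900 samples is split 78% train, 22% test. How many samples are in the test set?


Train samples = 5900 * 78% = 4602
Test samples = 5900 - 4602
= 1298

1298


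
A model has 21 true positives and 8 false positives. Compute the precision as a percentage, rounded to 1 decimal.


Precision = TP / (TP + FP) * 100
= 21 / (21 + 8)
= 21 / 29
= 0.7241
= 72.4%

72.4


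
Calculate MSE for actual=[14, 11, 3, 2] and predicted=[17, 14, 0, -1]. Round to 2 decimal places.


Differences: [-3, -3, 3, 3]
Squared errors: [9, 9, 9, 9]
Sum of squared errors = 36
MSE = 36 / 4 = 9.00

9.00


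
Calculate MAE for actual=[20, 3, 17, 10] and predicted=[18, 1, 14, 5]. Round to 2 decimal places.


Absolute errors: [2, 2, 3, 5]
Sum of absolute errors = 12
MAE = 12 / 4 = 3.00

3.00


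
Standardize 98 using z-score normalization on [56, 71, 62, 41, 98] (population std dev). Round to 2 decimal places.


Mean = (56 + 71 + 62 + 41 + 98) / 5 = 65.6
Variance = sum((x_i - mean)^2) / n = 357.84
Std = sqrt(357.84) = 18.9167
Z = (x - mean) / std
= (98 - 65.6) / 18.9167
= 32.4 / 18.9167
= 1.71

1.71


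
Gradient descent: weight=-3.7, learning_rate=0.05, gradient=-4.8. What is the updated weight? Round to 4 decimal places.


w_new = w_old - lr * gradient
= -3.7 - 0.05 * -4.8
= -3.7 - (-0.24)
= -3.4600

-3.4600


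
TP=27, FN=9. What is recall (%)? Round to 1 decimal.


Recall = TP / (TP + FN) * 100
= 27 / (27 + 9)
= 27 / 36
= 0.75
= 75.0%

75.0


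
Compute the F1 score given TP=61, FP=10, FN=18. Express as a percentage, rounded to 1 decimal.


Precision = TP / (TP + FP) = 61 / 71 = 0.8592
Recall = TP / (TP + FN) = 61 / 79 = 0.7722
F1 = 2 * P * R / (P + R)
= 2 * 0.8592 * 0.7722 / (0.8592 + 0.7722)
= 1.3268 / 1.6313
= 0.8133
As percentage: 81.3%

81.3


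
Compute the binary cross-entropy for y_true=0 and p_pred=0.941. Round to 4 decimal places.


For y=0: Loss = -log(1-p)
= -log(1 - 0.941)
= -log(0.059)
= -(-2.8302)
= 2.8302

2.8302


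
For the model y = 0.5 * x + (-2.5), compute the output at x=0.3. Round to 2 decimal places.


y = 0.5 * 0.3 + (-2.5)
= 0.15 + (-2.5)
= -2.35

-2.35


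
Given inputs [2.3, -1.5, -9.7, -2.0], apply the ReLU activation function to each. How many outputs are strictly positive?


ReLU(x) = max(0, x) for each element:
ReLU(2.3) = 2.3
ReLU(-1.5) = 0
ReLU(-9.7) = 0
ReLU(-2.0) = 0
Active neurons (>0): 1

1


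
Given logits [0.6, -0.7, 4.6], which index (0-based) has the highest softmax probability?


Softmax is a monotonic transformation, so it preserves the argmax.
We need to find the index of the maximum logit.
Index 0: 0.6
Index 1: -0.7
Index 2: 4.6
Maximum logit = 4.6 at index 2

2


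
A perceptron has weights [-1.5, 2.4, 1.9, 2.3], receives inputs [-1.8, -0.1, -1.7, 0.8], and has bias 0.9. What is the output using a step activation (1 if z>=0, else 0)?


z = w . x + b
= -1.5*-1.8 + 2.4*-0.1 + 1.9*-1.7 + 2.3*0.8 + 0.9
= 2.7 + -0.24 + -3.23 + 1.84 + 0.9
= 1.07 + 0.9
= 1.97
Since z = 1.97 >= 0, output = 1

1


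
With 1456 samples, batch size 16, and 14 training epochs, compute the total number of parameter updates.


Iterations per epoch = 1456 / 16 = 91
Total updates = iterations_per_epoch * epochs
= 91 * 14
= 1274

1274


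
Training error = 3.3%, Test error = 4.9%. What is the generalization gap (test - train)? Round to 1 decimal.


Generalization gap = test_error - train_error
= 4.9 - 3.3
= 1.6%
A small gap suggests good generalization.

1.6


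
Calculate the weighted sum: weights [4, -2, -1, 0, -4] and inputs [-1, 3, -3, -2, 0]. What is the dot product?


Element-wise products:
4 * -1 = -4
-2 * 3 = -6
-1 * -3 = 3
0 * -2 = 0
-4 * 0 = 0
Sum = -4 + -6 + 3 + 0 + 0
= -7

-7


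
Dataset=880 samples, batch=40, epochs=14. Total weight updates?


Iterations per epoch = 880 / 40 = 22
Total updates = iterations_per_epoch * epochs
= 22 * 14
= 308

308


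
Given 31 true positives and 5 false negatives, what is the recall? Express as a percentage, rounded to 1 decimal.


Recall = TP / (TP + FN) * 100
= 31 / (31 + 5)
= 31 / 36
= 0.8611
= 86.1%

86.1


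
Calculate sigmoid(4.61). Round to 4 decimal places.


sigmoid(z) = 1 / (1 + exp(-z))
exp(-(4.61)) = exp(-4.61) = 0.01
1 + 0.01 = 1.01
1 / 1.01 = 0.9901

0.9901


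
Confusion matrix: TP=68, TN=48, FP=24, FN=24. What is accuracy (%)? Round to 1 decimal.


Accuracy = (TP + TN) / (TP + TN + FP + FN) * 100
= (68 + 48) / (68 + 48 + 24 + 24)
= 116 / 164
= 0.7073
= 70.7%

70.7


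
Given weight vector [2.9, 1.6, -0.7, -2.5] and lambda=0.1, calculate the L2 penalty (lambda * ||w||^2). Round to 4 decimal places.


Squaring each weight:
2.9^2 = 8.41
1.6^2 = 2.56
(-0.7)^2 = 0.49
(-2.5)^2 = 6.25
Sum of squares = 17.71
Penalty = 0.1 * 17.71 = 1.7710

1.7710


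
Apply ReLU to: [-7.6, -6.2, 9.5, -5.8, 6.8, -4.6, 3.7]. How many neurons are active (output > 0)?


ReLU(x) = max(0, x) for each element:
ReLU(-7.6) = 0
ReLU(-6.2) = 0
ReLU(9.5) = 9.5
ReLU(-5.8) = 0
ReLU(6.8) = 6.8
ReLU(-4.6) = 0
ReLU(3.7) = 3.7
Active neurons (>0): 3

3


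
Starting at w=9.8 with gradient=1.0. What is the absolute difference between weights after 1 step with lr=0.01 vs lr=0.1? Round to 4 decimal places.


With lr=0.01: w_new = 9.8 - 0.01 * 1.0 = 9.79
With lr=0.1: w_new = 9.8 - 0.1 * 1.0 = 9.7
Absolute difference = |9.79 - 9.7|
= 0.0900

0.0900


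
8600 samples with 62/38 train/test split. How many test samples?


Train samples = 8600 * 62% = 5332
Test samples = 8600 - 5332
= 3268

3268


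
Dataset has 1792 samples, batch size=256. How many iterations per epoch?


Iterations per epoch = dataset_size / batch_size
= 1792 / 256
= 7

7


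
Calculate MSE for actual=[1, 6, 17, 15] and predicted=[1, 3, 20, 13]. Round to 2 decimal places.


Differences: [0, 3, -3, 2]
Squared errors: [0, 9, 9, 4]
Sum of squared errors = 22
MSE = 22 / 4 = 5.50

5.50


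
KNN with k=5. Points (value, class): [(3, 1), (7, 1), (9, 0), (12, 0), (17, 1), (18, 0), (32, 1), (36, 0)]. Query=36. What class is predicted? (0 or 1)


Distances from query 36:
Point 36 (class 0): distance = 0
Point 32 (class 1): distance = 4
Point 18 (class 0): distance = 18
Point 17 (class 1): distance = 19
Point 12 (class 0): distance = 24
K=5 nearest neighbors: classes = [0, 1, 0, 1, 0]
Votes for class 1: 2 / 5
Majority vote => class 0

0


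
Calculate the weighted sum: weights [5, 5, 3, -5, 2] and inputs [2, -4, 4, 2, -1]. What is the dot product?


Element-wise products:
5 * 2 = 10
5 * -4 = -20
3 * 4 = 12
-5 * 2 = -10
2 * -1 = -2
Sum = 10 + -20 + 12 + -10 + -2
= -10

-10


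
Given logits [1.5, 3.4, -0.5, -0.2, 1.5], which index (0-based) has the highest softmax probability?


Softmax is a monotonic transformation, so it preserves the argmax.
We need to find the index of the maximum logit.
Index 0: 1.5
Index 1: 3.4
Index 2: -0.5
Index 3: -0.2
Index 4: 1.5
Maximum logit = 3.4 at index 1

1
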